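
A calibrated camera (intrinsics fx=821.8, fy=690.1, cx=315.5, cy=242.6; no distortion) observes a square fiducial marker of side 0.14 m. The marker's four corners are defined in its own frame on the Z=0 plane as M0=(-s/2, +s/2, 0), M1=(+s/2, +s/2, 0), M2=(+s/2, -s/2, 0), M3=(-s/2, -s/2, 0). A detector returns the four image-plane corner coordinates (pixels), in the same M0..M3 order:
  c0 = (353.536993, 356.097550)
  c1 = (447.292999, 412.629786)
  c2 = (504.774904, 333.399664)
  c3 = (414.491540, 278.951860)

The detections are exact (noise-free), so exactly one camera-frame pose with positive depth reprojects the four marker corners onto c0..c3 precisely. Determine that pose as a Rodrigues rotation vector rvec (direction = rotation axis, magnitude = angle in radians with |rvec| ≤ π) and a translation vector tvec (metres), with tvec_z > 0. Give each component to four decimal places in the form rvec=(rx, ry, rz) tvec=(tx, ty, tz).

rvec=(-0.2677, -0.0868, 0.6187) tvec=(0.1423, 0.1500, 1.0158)

Intrinsics K: fx=821.8, fy=690.1, cx=315.5, cy=242.6
Marker side s = 0.14 m; corners in marker frame (Z=0):
  M0 = (-0.0700, +0.0700, 0)
  M1 = (+0.0700, +0.0700, 0)
  M2 = (+0.0700, -0.0700, 0)
  M3 = (-0.0700, -0.0700, 0)
Detected image corners:
  c0 = (353.536993, 356.097550) px
  c1 = (447.292999, 412.629786) px
  c2 = (504.774904, 333.399664) px
  c3 = (414.491540, 278.951860) px
Planar DLT: solve 8×8 A·h = b for H (H[2,2]=1):
  H  [+657.31009 -538.73546 +430.58395]
  H  [+396.42602 +465.54986 +344.53429]
  H  [+0.00061 -0.26917 +1.00000]
B = K⁻¹H; ‖b₁‖=0.984439, ‖b₂‖=0.984439; λ = 2/(‖b₁‖+‖b₂‖) = 1.015807, sign → tz>0 ⇒ λ=+1.015807
r₁ = λ·B[:,0] = (+0.81225,+0.58331,+0.00061); r₂ = λ·B[:,1] = (-0.56095,+0.78140,-0.27342)
r₃ = r₁×r₂ = (-0.15997,+0.22174,+0.96189); SVD([r₁ r₂ r₃]) → R = UVᵀ:
  R  [+0.81225 -0.56095 -0.15997]
  R  [+0.58331 +0.78140 +0.22174]
  R  [+0.00061 -0.27342 +0.96189]
t = (+0.14225, +0.15004, +1.01581) m
tr R = 2.555538; θ = arccos((tr R − 1)/2) = 0.679688 rad = 38.943°
axis k = ((R−Rᵀ)₃₂, (R−Rᵀ)₁₃, (R−Rᵀ)₂₁) / (2 sinθ) = (-0.393894, -0.127743, +0.910236)
rvec = θ·k = (-0.267725, -0.086825, +0.618676)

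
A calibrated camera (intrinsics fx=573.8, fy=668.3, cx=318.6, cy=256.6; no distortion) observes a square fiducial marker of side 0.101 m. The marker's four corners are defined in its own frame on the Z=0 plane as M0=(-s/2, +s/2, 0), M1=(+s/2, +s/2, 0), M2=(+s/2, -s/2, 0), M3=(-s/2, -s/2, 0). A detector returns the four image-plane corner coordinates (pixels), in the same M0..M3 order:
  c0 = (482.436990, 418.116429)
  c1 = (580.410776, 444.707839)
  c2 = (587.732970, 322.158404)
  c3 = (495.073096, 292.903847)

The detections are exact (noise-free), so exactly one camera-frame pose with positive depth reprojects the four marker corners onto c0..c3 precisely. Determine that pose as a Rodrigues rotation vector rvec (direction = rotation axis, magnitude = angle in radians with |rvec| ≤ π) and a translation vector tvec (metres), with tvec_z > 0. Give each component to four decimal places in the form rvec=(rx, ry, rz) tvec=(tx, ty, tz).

rvec=(-0.2612, -0.2129, 0.2317) tvec=(0.2050, 0.0897, 0.5378)

Intrinsics K: fx=573.8, fy=668.3, cx=318.6, cy=256.6
Marker side s = 0.101 m; corners in marker frame (Z=0):
  M0 = (-0.0505, +0.0505, 0)
  M1 = (+0.0505, +0.0505, 0)
  M2 = (+0.0505, -0.0505, 0)
  M3 = (-0.0505, -0.0505, 0)
Detected image corners:
  c0 = (482.436990, 418.116429) px
  c1 = (580.410776, 444.707839) px
  c2 = (587.732970, 322.158404) px
  c3 = (495.073096, 292.903847) px
Planar DLT: solve 8×8 A·h = b for H (H[2,2]=1):
  H  [+1119.78615 -375.95130 +537.33685]
  H  [+398.54676 +1035.12950 +368.08525]
  H  [+0.32949 -0.51748 +1.00000]
B = K⁻¹H; ‖b₁‖=1.859353, ‖b₂‖=1.859353; λ = 2/(‖b₁‖+‖b₂‖) = 0.537821, sign → tz>0 ⇒ λ=+0.537821
r₁ = λ·B[:,0] = (+0.95118,+0.25269,+0.17721); r₂ = λ·B[:,1] = (-0.19785,+0.93989,-0.27831)
r₃ = r₁×r₂ = (-0.23688,+0.22967,+0.94400); SVD([r₁ r₂ r₃]) → R = UVᵀ:
  R  [+0.95118 -0.19785 -0.23688]
  R  [+0.25269 +0.93989 +0.22967]
  R  [+0.17721 -0.27831 +0.94400]
t = (+0.20502, +0.08972, +0.53782) m
tr R = 2.835074; θ = arccos((tr R − 1)/2) = 0.408954 rad = 23.431°
axis k = ((R−Rᵀ)₃₂, (R−Rᵀ)₁₃, (R−Rᵀ)₂₁) / (2 sinθ) = (-0.638729, -0.520672, +0.566503)
rvec = θ·k = (-0.261211, -0.212931, +0.231674)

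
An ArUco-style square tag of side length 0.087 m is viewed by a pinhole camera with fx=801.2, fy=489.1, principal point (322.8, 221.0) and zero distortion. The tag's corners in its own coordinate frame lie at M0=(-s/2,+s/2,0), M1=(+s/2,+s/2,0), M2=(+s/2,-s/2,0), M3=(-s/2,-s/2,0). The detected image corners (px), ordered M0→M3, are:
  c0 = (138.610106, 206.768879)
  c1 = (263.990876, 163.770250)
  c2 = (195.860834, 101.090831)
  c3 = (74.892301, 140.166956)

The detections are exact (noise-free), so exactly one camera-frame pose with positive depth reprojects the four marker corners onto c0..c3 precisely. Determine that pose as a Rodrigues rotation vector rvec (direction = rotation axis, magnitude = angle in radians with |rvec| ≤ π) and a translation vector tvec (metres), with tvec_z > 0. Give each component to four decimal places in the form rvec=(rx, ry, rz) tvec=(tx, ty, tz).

Intrinsics K: fx=801.2, fy=489.1, cx=322.8, cy=221.0
Marker side s = 0.087 m; corners in marker frame (Z=0):
  M0 = (-0.0435, +0.0435, 0)
  M1 = (+0.0435, +0.0435, 0)
  M2 = (+0.0435, -0.0435, 0)
  M3 = (-0.0435, -0.0435, 0)
Detected image corners:
  c0 = (138.610106, 206.768879) px
  c1 = (263.990876, 163.770250) px
  c2 = (195.860834, 101.090831) px
  c3 = (74.892301, 140.166956) px
Planar DLT: solve 8×8 A·h = b for H (H[2,2]=1):
  H  [+1469.94856 +659.46807 +168.37041]
  H  [-421.33432 +653.05709 +151.83490]
  H  [+0.32550 -0.58595 +1.00000]
B = K⁻¹H; ‖b₁‖=2.006272, ‖b₂‖=2.006272; λ = 2/(‖b₁‖+‖b₂‖) = 0.498437, sign → tz>0 ⇒ λ=+0.498437
r₁ = λ·B[:,0] = (+0.84911,-0.50269,+0.16224); r₂ = λ·B[:,1] = (+0.52793,+0.79749,-0.29206)
r₃ = r₁×r₂ = (+0.01743,+0.33364,+0.94254); SVD([r₁ r₂ r₃]) → R = UVᵀ:
  R  [+0.84911 +0.52793 +0.01743]
  R  [-0.50269 +0.79749 +0.33364]
  R  [+0.16224 -0.29206 +0.94254]
t = (-0.09607, -0.07049, +0.49844) m
tr R = 2.589137; θ = arccos((tr R − 1)/2) = 0.652500 rad = 37.385°
axis k = ((R−Rᵀ)₃₂, (R−Rᵀ)₁₃, (R−Rᵀ)₂₁) / (2 sinθ) = (-0.515253, -0.119253, -0.848701)
rvec = θ·k = (-0.336203, -0.077812, -0.553777)

rvec=(-0.3362, -0.0778, -0.5538) tvec=(-0.0961, -0.0705, 0.4984)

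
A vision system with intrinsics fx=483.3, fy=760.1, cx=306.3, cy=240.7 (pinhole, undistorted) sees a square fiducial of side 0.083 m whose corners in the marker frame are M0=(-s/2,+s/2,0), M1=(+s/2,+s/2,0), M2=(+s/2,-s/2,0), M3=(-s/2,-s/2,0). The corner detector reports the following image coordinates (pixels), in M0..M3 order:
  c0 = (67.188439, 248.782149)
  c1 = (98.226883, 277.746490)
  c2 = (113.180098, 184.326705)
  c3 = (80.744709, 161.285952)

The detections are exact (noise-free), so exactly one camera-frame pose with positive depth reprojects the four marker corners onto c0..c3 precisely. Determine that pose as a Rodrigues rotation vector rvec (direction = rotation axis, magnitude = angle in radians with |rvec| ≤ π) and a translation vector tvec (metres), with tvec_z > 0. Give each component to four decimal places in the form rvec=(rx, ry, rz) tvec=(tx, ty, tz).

rvec=(0.0147, 0.6045, 0.3112) tvec=(-0.2999, -0.0201, 0.6678)

Intrinsics K: fx=483.3, fy=760.1, cx=306.3, cy=240.7
Marker side s = 0.083 m; corners in marker frame (Z=0):
  M0 = (-0.0415, +0.0415, 0)
  M1 = (+0.0415, +0.0415, 0)
  M2 = (+0.0415, -0.0415, 0)
  M3 = (-0.0415, -0.0415, 0)
Detected image corners:
  c0 = (67.188439, 248.782149) px
  c1 = (98.226883, 277.746490) px
  c2 = (113.180098, 184.326705) px
  c3 = (80.744709, 161.285952) px
Planar DLT: solve 8×8 A·h = b for H (H[2,2]=1):
  H  [+307.41694 -157.45365 +89.23987]
  H  [+131.72468 +1122.59719 +217.87796]
  H  [-0.83376 +0.15583 +1.00000]
B = K⁻¹H; ‖b₁‖=1.497483, ‖b₂‖=1.497483; λ = 2/(‖b₁‖+‖b₂‖) = 0.667787, sign → tz>0 ⇒ λ=+0.667787
r₁ = λ·B[:,0] = (+0.77763,+0.29204,-0.55678); r₂ = λ·B[:,1] = (-0.28351,+0.95331,+0.10406)
r₃ = r₁×r₂ = (+0.56117,+0.07693,+0.82412); SVD([r₁ r₂ r₃]) → R = UVᵀ:
  R  [+0.77763 -0.28351 +0.56117]
  R  [+0.29204 +0.95331 +0.07693]
  R  [-0.55678 +0.10406 +0.82412]
t = (-0.29992, -0.02005, +0.66779) m
tr R = 2.555058; θ = arccos((tr R − 1)/2) = 0.680070 rad = 38.965°
axis k = ((R−Rᵀ)₃₂, (R−Rᵀ)₁₃, (R−Rᵀ)₂₁) / (2 sinθ) = (+0.021573, +0.888885, +0.457623)
rvec = θ·k = (+0.014671, +0.604504, +0.311215)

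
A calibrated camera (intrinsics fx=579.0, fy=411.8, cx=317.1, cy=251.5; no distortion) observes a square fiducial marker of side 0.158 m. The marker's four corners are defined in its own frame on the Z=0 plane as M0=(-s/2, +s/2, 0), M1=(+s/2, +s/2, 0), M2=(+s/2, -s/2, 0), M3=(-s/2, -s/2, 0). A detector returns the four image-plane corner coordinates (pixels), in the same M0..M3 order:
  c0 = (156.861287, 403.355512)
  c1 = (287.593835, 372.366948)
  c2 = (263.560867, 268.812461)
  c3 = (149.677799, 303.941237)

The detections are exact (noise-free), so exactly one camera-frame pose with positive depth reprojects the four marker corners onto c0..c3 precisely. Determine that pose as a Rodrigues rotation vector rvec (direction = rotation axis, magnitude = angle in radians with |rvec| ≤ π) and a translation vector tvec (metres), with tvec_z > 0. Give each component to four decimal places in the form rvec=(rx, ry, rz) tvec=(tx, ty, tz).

Intrinsics K: fx=579.0, fy=411.8, cx=317.1, cy=251.5
Marker side s = 0.158 m; corners in marker frame (Z=0):
  M0 = (-0.0790, +0.0790, 0)
  M1 = (+0.0790, +0.0790, 0)
  M2 = (+0.0790, -0.0790, 0)
  M3 = (-0.0790, -0.0790, 0)
Detected image corners:
  c0 = (156.861287, 403.355512) px
  c1 = (287.593835, 372.366948) px
  c2 = (263.560867, 268.812461) px
  c3 = (149.677799, 303.941237) px
Planar DLT: solve 8×8 A·h = b for H (H[2,2]=1):
  H  [+659.07976 -76.12092 +211.41178]
  H  [-385.56755 +370.22402 +334.56996]
  H  [-0.52059 -0.80548 +1.00000]
B = K⁻¹H; ‖b₁‖=1.636918, ‖b₂‖=1.636918; λ = 2/(‖b₁‖+‖b₂‖) = 0.610904, sign → tz>0 ⇒ λ=+0.610904
r₁ = λ·B[:,0] = (+0.86957,-0.37776,-0.31803); r₂ = λ·B[:,1] = (+0.18918,+0.84975,-0.49207)
r₃ = r₁×r₂ = (+0.45613,+0.36773,+0.81038); SVD([r₁ r₂ r₃]) → R = UVᵀ:
  R  [+0.86957 +0.18918 +0.45613]
  R  [-0.37776 +0.84975 +0.36773]
  R  [-0.31803 -0.49207 +0.81038]
t = (-0.11151, +0.12323, +0.61090) m
tr R = 2.529707; θ = arccos((tr R − 1)/2) = 0.699983 rad = 40.106°
axis k = ((R−Rᵀ)₃₂, (R−Rᵀ)₁₃, (R−Rᵀ)₂₁) / (2 sinθ) = (-0.667335, +0.600868, -0.440025)
rvec = θ·k = (-0.467123, +0.420597, -0.308010)

rvec=(-0.4671, 0.4206, -0.3080) tvec=(-0.1115, 0.1232, 0.6109)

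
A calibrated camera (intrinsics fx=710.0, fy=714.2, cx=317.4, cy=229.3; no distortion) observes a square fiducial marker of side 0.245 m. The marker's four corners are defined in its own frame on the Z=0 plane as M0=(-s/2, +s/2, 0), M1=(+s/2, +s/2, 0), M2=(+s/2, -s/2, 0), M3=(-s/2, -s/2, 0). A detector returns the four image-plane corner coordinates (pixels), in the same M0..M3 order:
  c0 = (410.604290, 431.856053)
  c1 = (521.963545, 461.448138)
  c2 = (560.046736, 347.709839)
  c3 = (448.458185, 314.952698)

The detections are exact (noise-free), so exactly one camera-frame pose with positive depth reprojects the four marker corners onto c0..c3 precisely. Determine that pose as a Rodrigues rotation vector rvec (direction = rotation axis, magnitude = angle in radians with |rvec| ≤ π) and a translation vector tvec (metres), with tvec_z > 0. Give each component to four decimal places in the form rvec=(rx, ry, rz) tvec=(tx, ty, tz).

rvec=(0.0820, -0.1337, 0.2969) tvec=(0.3382, 0.3197, 1.4256)

Intrinsics K: fx=710.0, fy=714.2, cx=317.4, cy=229.3
Marker side s = 0.245 m; corners in marker frame (Z=0):
  M0 = (-0.1225, +0.1225, 0)
  M1 = (+0.1225, +0.1225, 0)
  M2 = (+0.1225, -0.1225, 0)
  M3 = (-0.1225, -0.1225, 0)
Detected image corners:
  c0 = (410.604290, 431.856053) px
  c1 = (521.963545, 461.448138) px
  c2 = (560.046736, 347.709839) px
  c3 = (448.458185, 314.952698) px
Planar DLT: solve 8×8 A·h = b for H (H[2,2]=1):
  H  [+503.76249 -134.29414 +485.85525]
  H  [+166.30322 +487.19907 +389.48467]
  H  [+0.10050 +0.04263 +1.00000]
B = K⁻¹H; ‖b₁‖=0.701444, ‖b₂‖=0.701444; λ = 2/(‖b₁‖+‖b₂‖) = 1.425630, sign → tz>0 ⇒ λ=+1.425630
r₁ = λ·B[:,0] = (+0.94747,+0.28596,+0.14328); r₂ = λ·B[:,1] = (-0.29682,+0.95300,+0.06077)
r₃ = r₁×r₂ = (-0.11916,-0.10010,+0.98782); SVD([r₁ r₂ r₃]) → R = UVᵀ:
  R  [+0.94747 -0.29682 -0.11916]
  R  [+0.28596 +0.95300 -0.10010]
  R  [+0.14328 +0.06077 +0.98782]
t = (+0.33825, +0.31975, +1.42563) m
tr R = 2.888283; θ = arccos((tr R − 1)/2) = 0.335817 rad = 19.241°
axis k = ((R−Rᵀ)₃₂, (R−Rᵀ)₁₃, (R−Rᵀ)₂₁) / (2 sinθ) = (+0.244088, -0.398189, +0.884232)
rvec = θ·k = (+0.081969, -0.133719, +0.296940)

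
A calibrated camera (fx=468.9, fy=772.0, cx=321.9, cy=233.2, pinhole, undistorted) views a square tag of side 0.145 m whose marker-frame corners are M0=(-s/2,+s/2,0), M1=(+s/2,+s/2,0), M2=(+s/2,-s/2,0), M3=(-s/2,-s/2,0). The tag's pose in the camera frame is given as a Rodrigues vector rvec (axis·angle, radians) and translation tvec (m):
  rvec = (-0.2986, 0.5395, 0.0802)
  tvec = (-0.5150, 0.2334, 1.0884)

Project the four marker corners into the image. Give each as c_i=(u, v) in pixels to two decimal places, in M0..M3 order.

Intrinsics K: fx=468.9, fy=772.0, cx=321.9, cy=233.2
Marker side s = 0.145 m; corners in marker frame (Z=0):
  M0 = (-0.0725, +0.0725, 0)
  M1 = (+0.0725, +0.0725, 0)
  M2 = (+0.0725, -0.0725, 0)
  M3 = (-0.0725, -0.0725, 0)
rvec = (-0.2986, 0.5395, 0.0802), |rvec| = θ = 0.62182 rad = 35.627°
Rodrigues: sinθ=0.58251, 1−cosθ=0.18718; R = I + sinθ·[k]× + (1−cosθ)·[k]×²:
    [+0.85599 -0.15312 +0.49381]
    [-0.00285 +0.95372 +0.30067]
    [-0.51699 -0.25878 +0.81594]
t = (-0.5150, 0.2334, 1.0884) m
M0: Pc = R·M0+t = (-0.58816, +0.30275, +1.10712); u = 468.9·(-0.58816)/1.10712 + 321.9 = 72.7960, v = 772.0·(+0.30275)/1.10712 + 233.2 = 444.3103
M1: Pc = R·M1+t = (-0.46404, +0.30234, +1.03216); u = 468.9·(-0.46404)/1.03216 + 321.9 = 111.0896, v = 772.0·(+0.30234)/1.03216 + 233.2 = 459.3333
M2: Pc = R·M2+t = (-0.44184, +0.16405, +1.06968); u = 468.9·(-0.44184)/1.06968 + 321.9 = 128.2169, v = 772.0·(+0.16405)/1.06968 + 233.2 = 351.5954
M3: Pc = R·M3+t = (-0.56596, +0.16446, +1.14464); u = 468.9·(-0.56596)/1.14464 + 321.9 = 90.0569, v = 772.0·(+0.16446)/1.14464 + 233.2 = 344.1207

c0=(72.80, 444.31) c1=(111.09, 459.33) c2=(128.22, 351.60) c3=(90.06, 344.12)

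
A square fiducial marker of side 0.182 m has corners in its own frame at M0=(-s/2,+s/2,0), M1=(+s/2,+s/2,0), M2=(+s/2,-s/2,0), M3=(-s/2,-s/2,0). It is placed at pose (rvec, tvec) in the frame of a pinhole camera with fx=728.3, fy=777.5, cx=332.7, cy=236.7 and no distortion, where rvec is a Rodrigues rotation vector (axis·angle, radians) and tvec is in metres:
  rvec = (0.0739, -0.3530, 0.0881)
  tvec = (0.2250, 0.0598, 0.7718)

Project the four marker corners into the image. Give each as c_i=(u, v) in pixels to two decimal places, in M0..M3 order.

Intrinsics K: fx=728.3, fy=777.5, cx=332.7, cy=236.7
Marker side s = 0.182 m; corners in marker frame (Z=0):
  M0 = (-0.0910, +0.0910, 0)
  M1 = (+0.0910, +0.0910, 0)
  M2 = (+0.0910, -0.0910, 0)
  M3 = (-0.0910, -0.0910, 0)
rvec = (0.0739, -0.3530, 0.0881), |rvec| = θ = 0.37126 rad = 21.271°
Rodrigues: sinθ=0.36279, 1−cosθ=0.06813; R = I + sinθ·[k]× + (1−cosθ)·[k]×²:
    [+0.93457 -0.09898 -0.34173]
    [+0.07320 +0.99346 -0.08759]
    [+0.34816 +0.05684 +0.93571]
t = (0.2250, 0.0598, 0.7718) m
M0: Pc = R·M0+t = (+0.13095, +0.14354, +0.74529); u = 728.3·(+0.13095)/0.74529 + 332.7 = 460.6614, v = 777.5·(+0.14354)/0.74529 + 236.7 = 386.4482
M1: Pc = R·M1+t = (+0.30104, +0.15687, +0.80866); u = 728.3·(+0.30104)/0.80866 + 332.7 = 603.8244, v = 777.5·(+0.15687)/0.80866 + 236.7 = 387.5224
M2: Pc = R·M2+t = (+0.31905, -0.02394, +0.79831); u = 728.3·(+0.31905)/0.79831 + 332.7 = 623.7732, v = 777.5·(-0.02394)/0.79831 + 236.7 = 213.3798
M3: Pc = R·M3+t = (+0.14896, -0.03727, +0.73494); u = 728.3·(+0.14896)/0.73494 + 332.7 = 480.3149, v = 777.5·(-0.03727)/0.73494 + 236.7 = 197.2761

c0=(460.66, 386.45) c1=(603.82, 387.52) c2=(623.77, 213.38) c3=(480.31, 197.28)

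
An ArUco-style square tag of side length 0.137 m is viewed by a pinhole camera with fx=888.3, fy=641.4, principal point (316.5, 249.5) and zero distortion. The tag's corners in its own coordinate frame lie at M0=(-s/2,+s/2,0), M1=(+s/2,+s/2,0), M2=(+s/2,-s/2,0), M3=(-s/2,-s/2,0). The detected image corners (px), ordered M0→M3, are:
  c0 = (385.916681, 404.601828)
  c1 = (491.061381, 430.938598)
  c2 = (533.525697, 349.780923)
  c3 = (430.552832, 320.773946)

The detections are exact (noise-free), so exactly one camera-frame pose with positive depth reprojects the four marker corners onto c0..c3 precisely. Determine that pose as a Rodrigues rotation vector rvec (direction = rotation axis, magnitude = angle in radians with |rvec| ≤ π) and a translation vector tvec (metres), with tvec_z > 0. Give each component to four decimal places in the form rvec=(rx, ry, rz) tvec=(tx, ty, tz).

rvec=(0.0017, -0.2609, 0.3784) tvec=(0.1630, 0.1983, 1.0004)

Intrinsics K: fx=888.3, fy=641.4, cx=316.5, cy=249.5
Marker side s = 0.137 m; corners in marker frame (Z=0):
  M0 = (-0.0685, +0.0685, 0)
  M1 = (+0.0685, +0.0685, 0)
  M2 = (+0.0685, -0.0685, 0)
  M3 = (-0.0685, -0.0685, 0)
Detected image corners:
  c0 = (385.916681, 404.601828) px
  c1 = (491.061381, 430.938598) px
  c2 = (533.525697, 349.780923) px
  c3 = (430.552832, 320.773946) px
Planar DLT: solve 8×8 A·h = b for H (H[2,2]=1):
  H  [+875.51234 -339.32553 +461.23219]
  H  [+296.89820 +584.31720 +376.63020]
  H  [+0.25200 -0.04688 +1.00000]
B = K⁻¹H; ‖b₁‖=0.999560, ‖b₂‖=0.999560; λ = 2/(‖b₁‖+‖b₂‖) = 1.000440, sign → tz>0 ⇒ λ=+1.000440
r₁ = λ·B[:,0] = (+0.89621,+0.36503,+0.25211); r₂ = λ·B[:,1] = (-0.36545,+0.92965,-0.04690)
r₃ = r₁×r₂ = (-0.25149,-0.05010,+0.96656); SVD([r₁ r₂ r₃]) → R = UVᵀ:
  R  [+0.89621 -0.36545 -0.25149]
  R  [+0.36503 +0.92965 -0.05010]
  R  [+0.25211 -0.04690 +0.96656]
t = (+0.16300, +0.19829, +1.00044) m
tr R = 2.792423; θ = arccos((tr R − 1)/2) = 0.459642 rad = 26.336°
axis k = ((R−Rᵀ)₃₂, (R−Rᵀ)₁₃, (R−Rᵀ)₂₁) / (2 sinθ) = (+0.003605, -0.567591, +0.823303)
rvec = θ·k = (+0.001657, -0.260889, +0.378424)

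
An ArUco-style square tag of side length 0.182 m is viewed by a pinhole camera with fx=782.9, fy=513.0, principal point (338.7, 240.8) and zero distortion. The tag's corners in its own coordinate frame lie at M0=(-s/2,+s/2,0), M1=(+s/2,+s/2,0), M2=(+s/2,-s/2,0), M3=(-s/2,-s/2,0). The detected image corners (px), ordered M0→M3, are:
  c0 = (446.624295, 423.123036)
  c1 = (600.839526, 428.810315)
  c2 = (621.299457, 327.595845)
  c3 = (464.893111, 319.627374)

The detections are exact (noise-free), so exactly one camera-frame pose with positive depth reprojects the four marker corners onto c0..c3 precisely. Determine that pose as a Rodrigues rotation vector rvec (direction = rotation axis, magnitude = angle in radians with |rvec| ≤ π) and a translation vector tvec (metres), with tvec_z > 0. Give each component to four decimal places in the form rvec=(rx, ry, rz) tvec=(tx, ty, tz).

Intrinsics K: fx=782.9, fy=513.0, cx=338.7, cy=240.8
Marker side s = 0.182 m; corners in marker frame (Z=0):
  M0 = (-0.0910, +0.0910, 0)
  M1 = (+0.0910, +0.0910, 0)
  M2 = (+0.0910, -0.0910, 0)
  M3 = (-0.0910, -0.0910, 0)
Detected image corners:
  c0 = (446.624295, 423.123036) px
  c1 = (600.839526, 428.810315) px
  c2 = (621.299457, 327.595845) px
  c3 = (464.893111, 319.627374) px
Planar DLT: solve 8×8 A·h = b for H (H[2,2]=1):
  H  [+915.35120 -57.37723 +534.15500]
  H  [+81.05801 +596.81180 +375.25382]
  H  [+0.11632 +0.09202 +1.00000]
B = K⁻¹H; ‖b₁‖=1.129632, ‖b₂‖=1.129632; λ = 2/(‖b₁‖+‖b₂‖) = 0.885244, sign → tz>0 ⇒ λ=+0.885244
r₁ = λ·B[:,0] = (+0.99046,+0.09154,+0.10297); r₂ = λ·B[:,1] = (-0.10012,+0.99164,+0.08146)
r₃ = r₁×r₂ = (-0.09465,-0.09099,+0.99134); SVD([r₁ r₂ r₃]) → R = UVᵀ:
  R  [+0.99046 -0.10012 -0.09465]
  R  [+0.09154 +0.99164 -0.09099]
  R  [+0.10297 +0.08146 +0.99134]
t = (+0.22101, +0.23202, +0.88524) m
tr R = 2.973442; θ = arccos((tr R − 1)/2) = 0.163148 rad = 9.348°
axis k = ((R−Rᵀ)₃₂, (R−Rᵀ)₁₃, (R−Rᵀ)₂₁) / (2 sinθ) = (+0.530863, -0.608347, +0.589999)
rvec = θ·k = (+0.086609, -0.099250, +0.096257)

rvec=(0.0866, -0.0993, 0.0963) tvec=(0.2210, 0.2320, 0.8852)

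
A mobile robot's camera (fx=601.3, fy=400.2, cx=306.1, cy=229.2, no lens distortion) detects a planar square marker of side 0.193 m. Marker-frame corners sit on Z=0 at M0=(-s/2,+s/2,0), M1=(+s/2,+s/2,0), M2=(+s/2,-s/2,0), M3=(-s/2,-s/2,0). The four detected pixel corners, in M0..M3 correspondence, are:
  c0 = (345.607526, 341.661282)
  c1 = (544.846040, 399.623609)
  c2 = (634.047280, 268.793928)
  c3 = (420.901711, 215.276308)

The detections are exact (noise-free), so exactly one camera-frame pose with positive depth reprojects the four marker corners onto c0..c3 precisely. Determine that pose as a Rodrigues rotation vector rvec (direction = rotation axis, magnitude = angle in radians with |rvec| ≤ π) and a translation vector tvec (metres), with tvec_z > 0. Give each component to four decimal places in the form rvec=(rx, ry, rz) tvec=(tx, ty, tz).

Intrinsics K: fx=601.3, fy=400.2, cx=306.1, cy=229.2
Marker side s = 0.193 m; corners in marker frame (Z=0):
  M0 = (-0.0965, +0.0965, 0)
  M1 = (+0.0965, +0.0965, 0)
  M2 = (+0.0965, -0.0965, 0)
  M3 = (-0.0965, -0.0965, 0)
Detected image corners:
  c0 = (345.607526, 341.661282) px
  c1 = (544.846040, 399.623609) px
  c2 = (634.047280, 268.793928) px
  c3 = (420.901711, 215.276308) px
Planar DLT: solve 8×8 A·h = b for H (H[2,2]=1):
  H  [+930.46914 -309.88214 +482.60622]
  H  [+202.74176 +738.66531 +307.05186]
  H  [-0.28181 +0.23706 +1.00000]
B = K⁻¹H; ‖b₁‖=1.839768, ‖b₂‖=1.839768; λ = 2/(‖b₁‖+‖b₂‖) = 0.543547, sign → tz>0 ⇒ λ=+0.543547
r₁ = λ·B[:,0] = (+0.91908,+0.36309,-0.15318); r₂ = λ·B[:,1] = (-0.34571,+0.92945,+0.12885)
r₃ = r₁×r₂ = (+0.18916,-0.06547,+0.97976); SVD([r₁ r₂ r₃]) → R = UVᵀ:
  R  [+0.91908 -0.34571 +0.18916]
  R  [+0.36309 +0.92945 -0.06547]
  R  [-0.15318 +0.12885 +0.97976]
t = (+0.15955, +0.10574, +0.54355) m
tr R = 2.828292; θ = arccos((tr R − 1)/2) = 0.417401 rad = 23.915°
axis k = ((R−Rᵀ)₃₂, (R−Rᵀ)₁₃, (R−Rᵀ)₂₁) / (2 sinθ) = (+0.239672, +0.422232, +0.874230)
rvec = θ·k = (+0.100039, +0.176240, +0.364904)

rvec=(0.1000, 0.1762, 0.3649) tvec=(0.1596, 0.1057, 0.5435)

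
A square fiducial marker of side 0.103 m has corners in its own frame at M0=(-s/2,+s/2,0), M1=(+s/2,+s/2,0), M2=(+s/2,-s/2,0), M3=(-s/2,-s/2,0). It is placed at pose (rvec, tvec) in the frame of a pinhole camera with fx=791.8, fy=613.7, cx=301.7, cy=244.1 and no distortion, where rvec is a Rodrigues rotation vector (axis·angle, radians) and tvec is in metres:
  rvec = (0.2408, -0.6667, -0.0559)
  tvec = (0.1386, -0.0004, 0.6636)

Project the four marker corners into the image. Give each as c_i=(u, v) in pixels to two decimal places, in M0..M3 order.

Intrinsics K: fx=791.8, fy=613.7, cx=301.7, cy=244.1
Marker side s = 0.103 m; corners in marker frame (Z=0):
  M0 = (-0.0515, +0.0515, 0)
  M1 = (+0.0515, +0.0515, 0)
  M2 = (+0.0515, -0.0515, 0)
  M3 = (-0.0515, -0.0515, 0)
rvec = (0.2408, -0.6667, -0.0559), |rvec| = θ = 0.71105 rad = 40.740°
Rodrigues: sinθ=0.65263, 1−cosθ=0.24233; R = I + sinθ·[k]× + (1−cosθ)·[k]×²:
    [+0.78547 -0.02564 -0.61837]
    [-0.12825 +0.97071 -0.20315]
    [+0.60547 +0.23888 +0.75917]
t = (0.1386, -0.0004, 0.6636) m
M0: Pc = R·M0+t = (+0.09683, +0.05620, +0.64472); u = 791.8·(+0.09683)/0.64472 + 301.7 = 420.6175, v = 613.7·(+0.05620)/0.64472 + 244.1 = 297.5927
M1: Pc = R·M1+t = (+0.17773, +0.04299, +0.70708); u = 791.8·(+0.17773)/0.70708 + 301.7 = 500.7251, v = 613.7·(+0.04299)/0.70708 + 244.1 = 281.4094
M2: Pc = R·M2+t = (+0.18037, -0.05700, +0.68248); u = 791.8·(+0.18037)/0.68248 + 301.7 = 510.9640, v = 613.7·(-0.05700)/0.68248 + 244.1 = 192.8474
M3: Pc = R·M3+t = (+0.09947, -0.04379, +0.62012); u = 791.8·(+0.09947)/0.62012 + 301.7 = 428.7076, v = 613.7·(-0.04379)/0.62012 + 244.1 = 200.7664

c0=(420.62, 297.59) c1=(500.73, 281.41) c2=(510.96, 192.85) c3=(428.71, 200.77)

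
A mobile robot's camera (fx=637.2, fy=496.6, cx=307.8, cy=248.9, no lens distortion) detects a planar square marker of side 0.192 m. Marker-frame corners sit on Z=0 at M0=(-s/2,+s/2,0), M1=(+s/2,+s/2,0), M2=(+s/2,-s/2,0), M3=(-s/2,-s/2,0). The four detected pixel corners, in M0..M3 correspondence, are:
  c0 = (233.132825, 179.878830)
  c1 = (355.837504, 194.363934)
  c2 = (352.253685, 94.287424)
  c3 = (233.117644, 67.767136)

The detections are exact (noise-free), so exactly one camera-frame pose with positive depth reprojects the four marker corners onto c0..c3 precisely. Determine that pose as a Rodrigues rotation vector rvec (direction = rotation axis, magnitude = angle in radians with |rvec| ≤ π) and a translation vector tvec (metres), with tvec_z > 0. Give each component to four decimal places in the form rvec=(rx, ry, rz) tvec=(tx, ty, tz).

rvec=(-0.1421, -0.5714, 0.0242) tvec=(-0.0144, -0.2000, 0.8633)

Intrinsics K: fx=637.2, fy=496.6, cx=307.8, cy=248.9
Marker side s = 0.192 m; corners in marker frame (Z=0):
  M0 = (-0.0960, +0.0960, 0)
  M1 = (+0.0960, +0.0960, 0)
  M2 = (+0.0960, -0.0960, 0)
  M3 = (-0.0960, -0.0960, 0)
Detected image corners:
  c0 = (233.132825, 179.878830) px
  c1 = (355.837504, 194.363934) px
  c2 = (352.253685, 94.287424) px
  c3 = (233.117644, 67.767136) px
Planar DLT: solve 8×8 A·h = b for H (H[2,2]=1):
  H  [+812.35254 -37.91833 +297.18340]
  H  [+190.71251 +528.85077 +133.85684]
  H  [+0.62232 -0.16297 +1.00000]
B = K⁻¹H; ‖b₁‖=1.158309, ‖b₂‖=1.158309; λ = 2/(‖b₁‖+‖b₂‖) = 0.863328, sign → tz>0 ⇒ λ=+0.863328
r₁ = λ·B[:,0] = (+0.84111,+0.06227,+0.53727); r₂ = λ·B[:,1] = (+0.01659,+0.98991,-0.14070)
r₃ = r₁×r₂ = (-0.54061,+0.12726,+0.83159); SVD([r₁ r₂ r₃]) → R = UVᵀ:
  R  [+0.84111 +0.01659 -0.54061]
  R  [+0.06227 +0.98991 +0.12726]
  R  [+0.53727 -0.14070 +0.83159]
t = (-0.01438, -0.20000, +0.86333) m
tr R = 2.662618; θ = arccos((tr R − 1)/2) = 0.589338 rad = 33.767°
axis k = ((R−Rᵀ)₃₂, (R−Rᵀ)₁₃, (R−Rᵀ)₂₁) / (2 sinθ) = (-0.241047, -0.969643, +0.041091)
rvec = θ·k = (-0.142058, -0.571447, +0.024216)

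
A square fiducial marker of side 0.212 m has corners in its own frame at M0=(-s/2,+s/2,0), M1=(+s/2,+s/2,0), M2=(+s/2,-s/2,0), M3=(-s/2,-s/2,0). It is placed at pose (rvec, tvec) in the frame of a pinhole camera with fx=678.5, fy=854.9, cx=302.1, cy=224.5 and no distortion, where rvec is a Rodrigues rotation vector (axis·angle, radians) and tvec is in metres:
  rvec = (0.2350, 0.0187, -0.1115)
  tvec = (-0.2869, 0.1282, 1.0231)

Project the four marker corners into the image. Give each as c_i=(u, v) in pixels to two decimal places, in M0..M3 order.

Intrinsics K: fx=678.5, fy=854.9, cx=302.1, cy=224.5
Marker side s = 0.212 m; corners in marker frame (Z=0):
  M0 = (-0.1060, +0.1060, 0)
  M1 = (+0.1060, +0.1060, 0)
  M2 = (+0.1060, -0.1060, 0)
  M3 = (-0.1060, -0.1060, 0)
rvec = (0.2350, 0.0187, -0.1115), |rvec| = θ = 0.26078 rad = 14.942°
Rodrigues: sinθ=0.25784, 1−cosθ=0.03381; R = I + sinθ·[k]× + (1−cosθ)·[k]×²:
    [+0.99365 +0.11243 +0.00546]
    [-0.10806 +0.96636 -0.23338]
    [-0.03152 +0.23131 +0.97237]
t = (-0.2869, 0.1282, 1.0231) m
M0: Pc = R·M0+t = (-0.38031, +0.24209, +1.05096); u = 678.5·(-0.38031)/1.05096 + 302.1 = 56.5721, v = 854.9·(+0.24209)/1.05096 + 224.5 = 421.4261
M1: Pc = R·M1+t = (-0.16966, +0.21918, +1.04428); u = 678.5·(-0.16966)/1.04428 + 302.1 = 191.8689, v = 854.9·(+0.21918)/1.04428 + 224.5 = 403.9325
M2: Pc = R·M2+t = (-0.19349, +0.01431, +0.99524); u = 678.5·(-0.19349)/0.99524 + 302.1 = 170.1887, v = 854.9·(+0.01431)/0.99524 + 224.5 = 236.7935
M3: Pc = R·M3+t = (-0.40414, +0.03722, +1.00192); u = 678.5·(-0.40414)/1.00192 + 302.1 = 28.4147, v = 854.9·(+0.03722)/1.00192 + 224.5 = 256.2579

c0=(56.57, 421.43) c1=(191.87, 403.93) c2=(170.19, 236.79) c3=(28.41, 256.26)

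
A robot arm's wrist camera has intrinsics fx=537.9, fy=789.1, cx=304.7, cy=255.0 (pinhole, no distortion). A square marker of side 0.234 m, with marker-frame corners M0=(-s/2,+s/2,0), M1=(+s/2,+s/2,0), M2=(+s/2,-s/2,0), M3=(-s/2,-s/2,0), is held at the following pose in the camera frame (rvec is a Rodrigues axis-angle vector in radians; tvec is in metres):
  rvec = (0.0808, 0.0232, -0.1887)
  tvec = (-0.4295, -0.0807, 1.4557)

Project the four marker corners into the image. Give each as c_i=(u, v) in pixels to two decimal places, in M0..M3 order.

Intrinsics K: fx=537.9, fy=789.1, cx=304.7, cy=255.0
Marker side s = 0.234 m; corners in marker frame (Z=0):
  M0 = (-0.1170, +0.1170, 0)
  M1 = (+0.1170, +0.1170, 0)
  M2 = (+0.1170, -0.1170, 0)
  M3 = (-0.1170, -0.1170, 0)
rvec = (0.0808, 0.0232, -0.1887), |rvec| = θ = 0.20658 rad = 11.836°
Rodrigues: sinθ=0.20511, 1−cosθ=0.02126; R = I + sinθ·[k]× + (1−cosθ)·[k]×²:
    [+0.98199 +0.18829 +0.01544]
    [-0.18643 +0.97901 -0.08241]
    [-0.03063 +0.07805 +0.99648]
t = (-0.4295, -0.0807, 1.4557) m
M0: Pc = R·M0+t = (-0.52236, +0.05566, +1.46842); u = 537.9·(-0.52236)/1.46842 + 304.7 = 113.3517, v = 789.1·(+0.05566)/1.46842 + 255.0 = 284.9084
M1: Pc = R·M1+t = (-0.29258, +0.01203, +1.46125); u = 537.9·(-0.29258)/1.46125 + 304.7 = 196.9996, v = 789.1·(+0.01203)/1.46125 + 255.0 = 261.4974
M2: Pc = R·M2+t = (-0.33664, -0.21706, +1.44298); u = 537.9·(-0.33664)/1.44298 + 304.7 = 179.2120, v = 789.1·(-0.21706)/1.44298 + 255.0 = 136.3025
M3: Pc = R·M3+t = (-0.56642, -0.17343, +1.45015); u = 537.9·(-0.56642)/1.45015 + 304.7 = 94.5985, v = 789.1·(-0.17343)/1.45015 + 255.0 = 160.6271

c0=(113.35, 284.91) c1=(197.00, 261.50) c2=(179.21, 136.30) c3=(94.60, 160.63)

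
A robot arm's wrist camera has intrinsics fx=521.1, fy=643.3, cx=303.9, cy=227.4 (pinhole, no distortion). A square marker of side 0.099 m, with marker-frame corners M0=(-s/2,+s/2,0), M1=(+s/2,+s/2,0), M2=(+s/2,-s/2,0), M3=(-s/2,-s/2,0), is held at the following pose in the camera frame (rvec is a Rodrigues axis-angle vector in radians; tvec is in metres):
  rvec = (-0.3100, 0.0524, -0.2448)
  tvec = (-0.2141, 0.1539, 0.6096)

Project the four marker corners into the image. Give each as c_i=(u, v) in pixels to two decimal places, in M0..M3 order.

c0=(84.37, 456.37) c1=(168.09, 430.46) c2=(155.69, 326.36) c3=(76.08, 351.23)

Intrinsics K: fx=521.1, fy=643.3, cx=303.9, cy=227.4
Marker side s = 0.099 m; corners in marker frame (Z=0):
  M0 = (-0.0495, +0.0495, 0)
  M1 = (+0.0495, +0.0495, 0)
  M2 = (+0.0495, -0.0495, 0)
  M3 = (-0.0495, -0.0495, 0)
rvec = (-0.3100, 0.0524, -0.2448), |rvec| = θ = 0.39846 rad = 22.830°
Rodrigues: sinθ=0.38800, 1−cosθ=0.07834; R = I + sinθ·[k]× + (1−cosθ)·[k]×²:
    [+0.96908 +0.23036 +0.08847]
    [-0.24639 +0.92301 +0.29553]
    [-0.01358 -0.30819 +0.95123]
t = (-0.2141, 0.1539, 0.6096) m
M0: Pc = R·M0+t = (-0.25067, +0.21179, +0.59502); u = 521.1·(-0.25067)/0.59502 + 303.9 = 84.3729, v = 643.3·(+0.21179)/0.59502 + 227.4 = 456.3709
M1: Pc = R·M1+t = (-0.15473, +0.18739, +0.59367); u = 521.1·(-0.15473)/0.59367 + 303.9 = 168.0864, v = 643.3·(+0.18739)/0.59367 + 227.4 = 430.4579
M2: Pc = R·M2+t = (-0.17753, +0.09601, +0.62418); u = 521.1·(-0.17753)/0.62418 + 303.9 = 155.6860, v = 643.3·(+0.09601)/0.62418 + 227.4 = 326.3552
M3: Pc = R·M3+t = (-0.27347, +0.12041, +0.62553); u = 521.1·(-0.27347)/0.62553 + 303.9 = 76.0823, v = 643.3·(+0.12041)/0.62553 + 227.4 = 351.2280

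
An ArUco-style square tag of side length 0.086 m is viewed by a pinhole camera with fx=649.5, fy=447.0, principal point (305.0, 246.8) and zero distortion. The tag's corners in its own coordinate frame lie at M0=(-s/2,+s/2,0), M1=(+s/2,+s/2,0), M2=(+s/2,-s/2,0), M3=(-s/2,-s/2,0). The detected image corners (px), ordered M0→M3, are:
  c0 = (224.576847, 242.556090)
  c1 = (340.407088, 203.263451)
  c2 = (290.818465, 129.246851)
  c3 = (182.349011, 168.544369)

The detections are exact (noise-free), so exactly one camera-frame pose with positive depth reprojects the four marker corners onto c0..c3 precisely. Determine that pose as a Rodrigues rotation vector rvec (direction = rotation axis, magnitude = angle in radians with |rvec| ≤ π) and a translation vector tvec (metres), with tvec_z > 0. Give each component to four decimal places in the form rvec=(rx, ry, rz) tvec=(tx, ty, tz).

rvec=(-0.2438, 0.2065, -0.4241) tvec=(-0.0317, -0.0605, 0.4392)

Intrinsics K: fx=649.5, fy=447.0, cx=305.0, cy=246.8
Marker side s = 0.086 m; corners in marker frame (Z=0):
  M0 = (-0.0430, +0.0430, 0)
  M1 = (+0.0430, +0.0430, 0)
  M2 = (+0.0430, -0.0430, 0)
  M3 = (-0.0430, -0.0430, 0)
Detected image corners:
  c0 = (224.576847, 242.556090) px
  c1 = (340.407088, 203.263451) px
  c2 = (290.818465, 129.246851) px
  c3 = (182.349011, 168.544369) px
Planar DLT: solve 8×8 A·h = b for H (H[2,2]=1):
  H  [+1216.36532 +370.55759 +258.11523]
  H  [-518.91425 +744.12917 +185.18720]
  H  [-0.33348 -0.62667 +1.00000]
B = K⁻¹H; ‖b₁‖=2.276754, ‖b₂‖=2.276754; λ = 2/(‖b₁‖+‖b₂‖) = 0.439222, sign → tz>0 ⇒ λ=+0.439222
r₁ = λ·B[:,0] = (+0.89134,-0.42902,-0.14647); r₂ = λ·B[:,1] = (+0.37984,+0.88315,-0.27525)
r₃ = r₁×r₂ = (+0.24744,+0.18971,+0.95015); SVD([r₁ r₂ r₃]) → R = UVᵀ:
  R  [+0.89134 +0.37984 +0.24744]
  R  [-0.42902 +0.88315 +0.18971]
  R  [-0.14647 -0.27525 +0.95015]
t = (-0.03171, -0.06054, +0.43922) m
tr R = 2.724645; θ = arccos((tr R − 1)/2) = 0.530957 rad = 30.422°
axis k = ((R−Rᵀ)₃₂, (R−Rᵀ)₁₃, (R−Rᵀ)₂₁) / (2 sinθ) = (-0.459115, +0.388963, -0.798700)
rvec = θ·k = (-0.243770, +0.206523, -0.424075)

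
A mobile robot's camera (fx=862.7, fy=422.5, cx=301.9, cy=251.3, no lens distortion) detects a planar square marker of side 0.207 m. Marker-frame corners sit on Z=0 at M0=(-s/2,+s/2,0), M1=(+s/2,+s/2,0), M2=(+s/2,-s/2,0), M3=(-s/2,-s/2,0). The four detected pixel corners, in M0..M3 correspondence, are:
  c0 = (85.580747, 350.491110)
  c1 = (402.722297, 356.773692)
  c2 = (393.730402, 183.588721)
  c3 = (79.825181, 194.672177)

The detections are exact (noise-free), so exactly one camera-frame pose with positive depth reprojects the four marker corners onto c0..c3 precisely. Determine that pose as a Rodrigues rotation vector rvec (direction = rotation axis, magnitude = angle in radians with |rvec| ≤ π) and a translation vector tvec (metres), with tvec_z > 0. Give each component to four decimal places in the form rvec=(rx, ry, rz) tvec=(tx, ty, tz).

rvec=(-0.0167, 0.2761, -0.0258) tvec=(-0.0431, 0.0250, 0.5334)

Intrinsics K: fx=862.7, fy=422.5, cx=301.9, cy=251.3
Marker side s = 0.207 m; corners in marker frame (Z=0):
  M0 = (-0.1035, +0.1035, 0)
  M1 = (+0.1035, +0.1035, 0)
  M2 = (+0.1035, -0.1035, 0)
  M3 = (-0.1035, -0.1035, 0)
Detected image corners:
  c0 = (85.580747, 350.491110) px
  c1 = (402.722297, 356.773692) px
  c2 = (393.730402, 183.588721) px
  c3 = (79.825181, 194.672177) px
Planar DLT: solve 8×8 A·h = b for H (H[2,2]=1):
  H  [+1401.47121 +26.16262 +232.11409]
  H  [-150.30969 +782.26964 +271.12459]
  H  [-0.51054 -0.03762 +1.00000]
B = K⁻¹H; ‖b₁‖=1.874784, ‖b₂‖=1.874784; λ = 2/(‖b₁‖+‖b₂‖) = 0.533395, sign → tz>0 ⇒ λ=+0.533395
r₁ = λ·B[:,0] = (+0.96181,-0.02779,-0.27232); r₂ = λ·B[:,1] = (+0.02320,+0.99953,-0.02007)
r₃ = r₁×r₂ = (+0.27275,+0.01298,+0.96200); SVD([r₁ r₂ r₃]) → R = UVᵀ:
  R  [+0.96181 +0.02320 +0.27275]
  R  [-0.02779 +0.99953 +0.01298]
  R  [-0.27232 -0.02007 +0.96200]
t = (-0.04315, +0.02503, +0.53339) m
tr R = 2.923334; θ = arccos((tr R − 1)/2) = 0.277779 rad = 15.916°
axis k = ((R−Rᵀ)₃₂, (R−Rᵀ)₁₃, (R−Rᵀ)₂₁) / (2 sinθ) = (-0.060259, +0.993844, -0.092968)
rvec = θ·k = (-0.016739, +0.276069, -0.025825)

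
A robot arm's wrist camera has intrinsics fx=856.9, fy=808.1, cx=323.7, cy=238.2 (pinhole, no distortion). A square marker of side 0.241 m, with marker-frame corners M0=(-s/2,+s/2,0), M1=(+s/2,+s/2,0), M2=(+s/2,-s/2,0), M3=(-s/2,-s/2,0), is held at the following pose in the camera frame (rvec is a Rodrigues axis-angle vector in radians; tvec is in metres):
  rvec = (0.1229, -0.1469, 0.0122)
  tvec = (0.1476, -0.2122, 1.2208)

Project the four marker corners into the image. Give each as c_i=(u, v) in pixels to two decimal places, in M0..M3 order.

Intrinsics K: fx=856.9, fy=808.1, cx=323.7, cy=238.2
Marker side s = 0.241 m; corners in marker frame (Z=0):
  M0 = (-0.1205, +0.1205, 0)
  M1 = (+0.1205, +0.1205, 0)
  M2 = (+0.1205, -0.1205, 0)
  M3 = (-0.1205, -0.1205, 0)
rvec = (0.1229, -0.1469, 0.0122), |rvec| = θ = 0.19192 rad = 10.996°
Rodrigues: sinθ=0.19074, 1−cosθ=0.01836; R = I + sinθ·[k]× + (1−cosθ)·[k]×²:
    [+0.98917 -0.02112 -0.14525]
    [+0.00313 +0.99240 -0.12304]
    [+0.14675 +0.12125 +0.98171]
t = (0.1476, -0.2122, 1.2208) m
M0: Pc = R·M0+t = (+0.02586, -0.09299, +1.21773); u = 856.9·(+0.02586)/1.21773 + 323.7 = 341.8971, v = 808.1·(-0.09299)/1.21773 + 238.2 = 176.4887
M1: Pc = R·M1+t = (+0.26425, -0.09224, +1.25309); u = 856.9·(+0.26425)/1.25309 + 323.7 = 504.4009, v = 808.1·(-0.09224)/1.25309 + 238.2 = 178.7162
M2: Pc = R·M2+t = (+0.26934, -0.33141, +1.22387); u = 856.9·(+0.26934)/1.22387 + 323.7 = 512.2800, v = 808.1·(-0.33141)/1.22387 + 238.2 = 19.3780
M3: Pc = R·M3+t = (+0.03095, -0.33216, +1.18851); u = 856.9·(+0.03095)/1.18851 + 323.7 = 346.0151, v = 808.1·(-0.33216)/1.18851 + 238.2 = 12.3544

c0=(341.90, 176.49) c1=(504.40, 178.72) c2=(512.28, 19.38) c3=(346.02, 12.35)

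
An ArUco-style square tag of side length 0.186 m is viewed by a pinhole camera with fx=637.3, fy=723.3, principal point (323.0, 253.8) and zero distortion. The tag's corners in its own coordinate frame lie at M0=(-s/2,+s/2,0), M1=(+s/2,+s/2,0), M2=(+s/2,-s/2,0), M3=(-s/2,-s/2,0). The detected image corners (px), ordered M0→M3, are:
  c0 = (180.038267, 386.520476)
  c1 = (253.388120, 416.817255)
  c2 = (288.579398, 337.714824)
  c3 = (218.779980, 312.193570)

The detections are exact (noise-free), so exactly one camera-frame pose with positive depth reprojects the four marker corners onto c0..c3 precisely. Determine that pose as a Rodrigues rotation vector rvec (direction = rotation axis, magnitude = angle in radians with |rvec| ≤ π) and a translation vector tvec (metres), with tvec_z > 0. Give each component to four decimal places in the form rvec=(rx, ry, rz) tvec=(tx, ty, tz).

rvec=(-0.6325, 0.2048, 0.3517) tvec=(-0.2012, 0.2179, 1.4599)

Intrinsics K: fx=637.3, fy=723.3, cx=323.0, cy=253.8
Marker side s = 0.186 m; corners in marker frame (Z=0):
  M0 = (-0.0930, +0.0930, 0)
  M1 = (+0.0930, +0.0930, 0)
  M2 = (+0.0930, -0.0930, 0)
  M3 = (-0.0930, -0.0930, 0)
Detected image corners:
  c0 = (180.038267, 386.520476) px
  c1 = (253.388120, 416.817255) px
  c2 = (288.579398, 337.714824) px
  c3 = (218.779980, 312.193570) px
Planar DLT: solve 8×8 A·h = b for H (H[2,2]=1):
  H  [+337.42674 -285.94968 +235.16662]
  H  [+76.92061 +277.77290 +361.73194]
  H  [-0.20007 -0.37002 +1.00000]
B = K⁻¹H; ‖b₁‖=0.684968, ‖b₂‖=0.684968; λ = 2/(‖b₁‖+‖b₂‖) = 1.459922, sign → tz>0 ⇒ λ=+1.459922
r₁ = λ·B[:,0] = (+0.92101,+0.25775,-0.29208); r₂ = λ·B[:,1] = (-0.38126,+0.75021,-0.54020)
r₃ = r₁×r₂ = (+0.07989,+0.60889,+0.78922); SVD([r₁ r₂ r₃]) → R = UVᵀ:
  R  [+0.92101 -0.38126 +0.07989]
  R  [+0.25775 +0.75021 +0.60889]
  R  [-0.29208 -0.54020 +0.78922]
t = (-0.20121, +0.21785, +1.45992) m
tr R = 2.460445; θ = arccos((tr R − 1)/2) = 0.752149 rad = 43.095°
axis k = ((R−Rᵀ)₃₂, (R−Rᵀ)₁₃, (R−Rᵀ)₂₁) / (2 sinθ) = (-0.840950, +0.272221, +0.467653)
rvec = θ·k = (-0.632520, +0.204751, +0.351745)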